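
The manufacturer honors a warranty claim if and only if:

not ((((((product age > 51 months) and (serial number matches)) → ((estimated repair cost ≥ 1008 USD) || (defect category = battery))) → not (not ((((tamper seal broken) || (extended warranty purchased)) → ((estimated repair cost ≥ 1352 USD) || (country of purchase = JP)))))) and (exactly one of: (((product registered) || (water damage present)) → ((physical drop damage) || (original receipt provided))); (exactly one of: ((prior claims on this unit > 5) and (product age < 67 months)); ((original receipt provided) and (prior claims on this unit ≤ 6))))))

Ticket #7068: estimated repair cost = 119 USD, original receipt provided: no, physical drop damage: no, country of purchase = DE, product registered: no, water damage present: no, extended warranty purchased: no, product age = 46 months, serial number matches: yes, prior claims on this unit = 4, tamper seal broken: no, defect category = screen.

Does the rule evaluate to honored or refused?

Refused

Atomic conditions:
  product age > 51 months: 46 > 51 is false
  serial number matches: yes → true
  estimated repair cost ≥ 1008 USD: 119 ≥ 1008 is false
  defect category = battery: screen == battery is false
  tamper seal broken: no → false
  extended warranty purchased: no → false
  estimated repair cost ≥ 1352 USD: 119 ≥ 1352 is false
  country of purchase = JP: DE == JP is false
  product registered: no → false
  water damage present: no → false
  physical drop damage: no → false
  original receipt provided: no → false
  prior claims on this unit > 5: 4 > 5 is false
  product age < 67 months: 46 < 67 is true
  prior claims on this unit ≤ 6: 4 ≤ 6 is true
Combine:
[1.1.1.1] false AND true = false
[1.1.1.2] false OR false = false
[1.1.1] false → false (antecedent false ⇒ implication holds) = true
[1.1.2.1.1.1] false OR false = false
[1.1.2.1.1.2] false OR false = false
[1.1.2.1.1] false → false (antecedent false ⇒ implication holds) = true
[1.1.2.1] NOT true = false
[1.1.2] NOT false = true
[1.1] true → true = true
[1.2.1.1] false OR false = false
[1.2.1.2] false OR false = false
[1.2.1] false → false (antecedent false ⇒ implication holds) = true
[1.2.2.1] false AND true = false
[1.2.2.2] false AND true = false
[1.2.2] exactly-one(false, false) = false
[1.2] exactly-one(true, false) = true
[1] true AND true = true
[root] NOT true = false
Overall: false → refused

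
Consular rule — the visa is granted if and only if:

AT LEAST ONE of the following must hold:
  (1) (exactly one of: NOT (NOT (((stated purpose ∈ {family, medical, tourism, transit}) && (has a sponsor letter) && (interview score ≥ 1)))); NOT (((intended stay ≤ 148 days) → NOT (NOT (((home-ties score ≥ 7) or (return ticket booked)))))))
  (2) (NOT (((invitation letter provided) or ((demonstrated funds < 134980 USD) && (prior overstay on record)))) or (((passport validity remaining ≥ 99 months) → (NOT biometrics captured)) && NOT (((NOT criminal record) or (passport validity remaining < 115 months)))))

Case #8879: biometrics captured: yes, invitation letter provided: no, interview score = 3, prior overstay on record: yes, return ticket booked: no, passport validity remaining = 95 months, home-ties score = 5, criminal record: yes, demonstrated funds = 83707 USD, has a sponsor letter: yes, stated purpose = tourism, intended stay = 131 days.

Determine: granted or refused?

Atomic conditions:
  stated purpose ∈ {family, medical, tourism, transit}: tourism is in the set → true
  has a sponsor letter: yes → true
  interview score ≥ 1: 3 ≥ 1 is true
  intended stay ≤ 148 days: 131 ≤ 148 is true
  home-ties score ≥ 7: 5 ≥ 7 is false
  return ticket booked: no → false
  invitation letter provided: no → false
  demonstrated funds < 134980 USD: 83707 < 134980 is true
  prior overstay on record: yes → true
  passport validity remaining ≥ 99 months: 95 ≥ 99 is false
  NOT biometrics captured: yes → false
  NOT criminal record: yes → false
  passport validity remaining < 115 months: 95 < 115 is true
Combine:
[1.1.1.1] true AND true AND true = true
[1.1.1] NOT true = false
[1.1] NOT false = true
[1.2.1.2.1.1] false OR false = false
[1.2.1.2.1] NOT false = true
[1.2.1.2] NOT true = false
[1.2.1] true → false = false
[1.2] NOT false = true
[1] exactly-one(true, true) = false
[2.1.1.2] true AND true = true
[2.1.1] false OR true = true
[2.1] NOT true = false
[2.2.1] false → false (antecedent false ⇒ implication holds) = true
[2.2.2.1] false OR true = true
[2.2.2] NOT true = false
[2.2] true AND false = false
[2] false OR false = false
[root] false OR false = false
Overall: false → refused

Refused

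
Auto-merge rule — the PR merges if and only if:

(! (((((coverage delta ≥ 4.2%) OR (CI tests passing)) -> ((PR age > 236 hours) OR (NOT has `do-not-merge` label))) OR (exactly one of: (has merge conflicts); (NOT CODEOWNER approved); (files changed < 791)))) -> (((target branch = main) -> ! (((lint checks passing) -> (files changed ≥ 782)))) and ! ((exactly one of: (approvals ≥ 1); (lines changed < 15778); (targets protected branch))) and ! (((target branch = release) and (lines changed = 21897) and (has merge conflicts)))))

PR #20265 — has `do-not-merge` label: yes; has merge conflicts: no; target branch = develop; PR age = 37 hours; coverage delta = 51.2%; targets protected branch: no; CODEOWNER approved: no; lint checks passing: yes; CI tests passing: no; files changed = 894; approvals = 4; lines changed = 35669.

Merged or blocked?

Merged

Atomic conditions:
  coverage delta ≥ 4.2%: 51.2 ≥ 4.2 is true
  CI tests passing: no → false
  PR age > 236 hours: 37 > 236 is false
  NOT has `do-not-merge` label: yes → false
  has merge conflicts: no → false
  NOT CODEOWNER approved: no → true
  files changed < 791: 894 < 791 is false
  target branch = main: develop == main is false
  lint checks passing: yes → true
  files changed ≥ 782: 894 ≥ 782 is true
  approvals ≥ 1: 4 ≥ 1 is true
  lines changed < 15778: 35669 < 15778 is false
  targets protected branch: no → false
  target branch = release: develop == release is false
  lines changed = 21897: 35669 == 21897 is false
Combine:
[1.1.1.1] true OR false = true
[1.1.1.2] false OR false = false
[1.1.1] true → false = false
[1.1.2] exactly-one(false, true, false) = true
[1.1] false OR true = true
[1] NOT true = false
[2.1.2.1] true → true = true
[2.1.2] NOT true = false
[2.1] false → false (antecedent false ⇒ implication holds) = true
[2.2.1] exactly-one(true, false, false) = true
[2.2] NOT true = false
[2.3.1] false AND false AND false = false
[2.3] NOT false = true
[2] true AND false AND true = false
[root] false → false (antecedent false ⇒ implication holds) = true
Overall: true → merged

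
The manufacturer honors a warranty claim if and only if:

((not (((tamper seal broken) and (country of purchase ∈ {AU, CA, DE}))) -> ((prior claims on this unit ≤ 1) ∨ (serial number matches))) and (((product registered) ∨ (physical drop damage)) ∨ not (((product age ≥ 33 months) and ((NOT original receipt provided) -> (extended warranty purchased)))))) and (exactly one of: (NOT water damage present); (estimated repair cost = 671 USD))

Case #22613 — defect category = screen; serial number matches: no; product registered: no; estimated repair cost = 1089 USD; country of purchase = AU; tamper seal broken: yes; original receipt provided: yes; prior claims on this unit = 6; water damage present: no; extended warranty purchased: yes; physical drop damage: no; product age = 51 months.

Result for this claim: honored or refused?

Atomic conditions:
  tamper seal broken: yes → true
  country of purchase ∈ {AU, CA, DE}: AU is in the set → true
  prior claims on this unit ≤ 1: 6 ≤ 1 is false
  serial number matches: no → false
  product registered: no → false
  physical drop damage: no → false
  product age ≥ 33 months: 51 ≥ 33 is true
  NOT original receipt provided: yes → false
  extended warranty purchased: yes → true
  NOT water damage present: no → true
  estimated repair cost = 671 USD: 1089 == 671 is false
Combine:
[1.1.1.1] true AND true = true
[1.1.1] NOT true = false
[1.1.2] false OR false = false
[1.1] false → false (antecedent false ⇒ implication holds) = true
[1.2.1] false OR false = false
[1.2.2.1.2] false → true (antecedent false ⇒ implication holds) = true
[1.2.2.1] true AND true = true
[1.2.2] NOT true = false
[1.2] false OR false = false
[1] true AND false = false
[2] exactly-one(true, false) = true
[root] false AND true = false
Overall: false → refused

Refused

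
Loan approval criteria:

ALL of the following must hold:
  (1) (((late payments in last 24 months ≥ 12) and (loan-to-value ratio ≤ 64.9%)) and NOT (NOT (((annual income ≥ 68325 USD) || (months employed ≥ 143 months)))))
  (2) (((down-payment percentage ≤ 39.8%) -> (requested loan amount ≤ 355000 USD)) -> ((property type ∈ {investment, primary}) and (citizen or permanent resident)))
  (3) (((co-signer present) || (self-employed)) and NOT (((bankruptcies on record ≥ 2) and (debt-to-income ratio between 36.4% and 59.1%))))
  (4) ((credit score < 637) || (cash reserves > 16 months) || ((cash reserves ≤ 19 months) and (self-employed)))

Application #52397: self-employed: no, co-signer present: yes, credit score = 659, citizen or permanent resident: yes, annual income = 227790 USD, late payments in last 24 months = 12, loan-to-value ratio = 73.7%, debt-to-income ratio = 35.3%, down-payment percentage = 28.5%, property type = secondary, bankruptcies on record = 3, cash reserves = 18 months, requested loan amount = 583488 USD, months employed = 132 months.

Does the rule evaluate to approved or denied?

Atomic conditions:
  late payments in last 24 months ≥ 12: 12 ≥ 12 is true
  loan-to-value ratio ≤ 64.9%: 73.7 ≤ 64.9 is false
  annual income ≥ 68325 USD: 227790 ≥ 68325 is true
  months employed ≥ 143 months: 132 ≥ 143 is false
  down-payment percentage ≤ 39.8%: 28.5 ≤ 39.8 is true
  requested loan amount ≤ 355000 USD: 583488 ≤ 355000 is false
  property type ∈ {investment, primary}: secondary is not in the set → false
  citizen or permanent resident: yes → true
  co-signer present: yes → true
  self-employed: no → false
  bankruptcies on record ≥ 2: 3 ≥ 2 is true
  debt-to-income ratio between 36.4% and 59.1%: 35.3 in [36.4, 59.1] is false
  credit score < 637: 659 < 637 is false
  cash reserves > 16 months: 18 > 16 is true
  cash reserves ≤ 19 months: 18 ≤ 19 is true
Combine:
[1.1] true AND false = false
[1.2.1.1] true OR false = true
[1.2.1] NOT true = false
[1.2] NOT false = true
[1] false AND true = false
[2.1] true → false = false
[2.2] false AND true = false
[2] false → false (antecedent false ⇒ implication holds) = true
[3.1] true OR false = true
[3.2.1] true AND false = false
[3.2] NOT false = true
[3] true AND true = true
[4.3] true AND false = false
[4] false OR true OR false = true
[root] false AND true AND true AND true = false
Overall: false → denied

Denied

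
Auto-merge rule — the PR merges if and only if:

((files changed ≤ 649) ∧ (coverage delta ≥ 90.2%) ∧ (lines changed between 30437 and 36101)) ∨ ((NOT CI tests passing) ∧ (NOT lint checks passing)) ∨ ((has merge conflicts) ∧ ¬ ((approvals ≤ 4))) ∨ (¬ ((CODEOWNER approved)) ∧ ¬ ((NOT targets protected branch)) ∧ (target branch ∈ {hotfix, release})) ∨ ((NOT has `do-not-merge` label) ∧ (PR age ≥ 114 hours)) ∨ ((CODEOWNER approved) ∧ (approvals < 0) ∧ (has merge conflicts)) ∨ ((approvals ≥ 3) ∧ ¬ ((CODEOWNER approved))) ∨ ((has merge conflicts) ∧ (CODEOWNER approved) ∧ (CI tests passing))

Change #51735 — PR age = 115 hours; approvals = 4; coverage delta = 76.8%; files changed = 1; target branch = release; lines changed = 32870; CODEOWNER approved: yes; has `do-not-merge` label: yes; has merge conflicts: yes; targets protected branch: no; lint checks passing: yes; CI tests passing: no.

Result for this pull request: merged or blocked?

Atomic conditions:
  files changed ≤ 649: 1 ≤ 649 is true
  coverage delta ≥ 90.2%: 76.8 ≥ 90.2 is false
  lines changed between 30437 and 36101: 32870 in [30437, 36101] is true
  NOT CI tests passing: no → true
  NOT lint checks passing: yes → false
  has merge conflicts: yes → true
  approvals ≤ 4: 4 ≤ 4 is true
  CODEOWNER approved: yes → true
  NOT targets protected branch: no → true
  target branch ∈ {hotfix, release}: release is in the set → true
  NOT has `do-not-merge` label: yes → false
  PR age ≥ 114 hours: 115 ≥ 114 is true
  approvals < 0: 4 < 0 is false
  approvals ≥ 3: 4 ≥ 3 is true
  CI tests passing: no → false
Combine:
[1] true AND false AND true = false
[2] true AND false = false
[3.2] NOT true = false
[3] true AND false = false
[4.1] NOT true = false
[4.2] NOT true = false
[4] false AND false AND true = false
[5] false AND true = false
[6] true AND false AND true = false
[7.2] NOT true = false
[7] true AND false = false
[8] true AND true AND false = false
[root] false OR false OR false OR false OR false OR false OR false OR false = false
Overall: false → blocked

Blocked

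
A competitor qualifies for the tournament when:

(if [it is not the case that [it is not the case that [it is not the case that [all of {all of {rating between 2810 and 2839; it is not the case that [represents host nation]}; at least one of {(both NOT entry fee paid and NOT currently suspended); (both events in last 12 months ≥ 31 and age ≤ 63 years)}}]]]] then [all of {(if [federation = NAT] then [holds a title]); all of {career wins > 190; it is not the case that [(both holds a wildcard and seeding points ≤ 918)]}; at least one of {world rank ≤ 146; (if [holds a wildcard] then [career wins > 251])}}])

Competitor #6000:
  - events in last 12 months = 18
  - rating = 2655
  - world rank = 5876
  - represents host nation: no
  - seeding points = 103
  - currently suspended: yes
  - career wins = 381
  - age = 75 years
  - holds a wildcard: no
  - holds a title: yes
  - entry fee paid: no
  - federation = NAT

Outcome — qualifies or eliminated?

Qualifies

Atomic conditions:
  rating between 2810 and 2839: 2655 in [2810, 2839] is false
  represents host nation: no → false
  NOT entry fee paid: no → true
  NOT currently suspended: yes → false
  events in last 12 months ≥ 31: 18 ≥ 31 is false
  age ≤ 63 years: 75 ≤ 63 is false
  federation = NAT: NAT == NAT is true
  holds a title: yes → true
  career wins > 190: 381 > 190 is true
  holds a wildcard: no → false
  seeding points ≤ 918: 103 ≤ 918 is true
  world rank ≤ 146: 5876 ≤ 146 is false
  career wins > 251: 381 > 251 is true
Combine:
[1.1.1.1.1.2] NOT false = true
[1.1.1.1.1] false AND true = false
[1.1.1.1.2.1] true AND false = false
[1.1.1.1.2.2] false AND false = false
[1.1.1.1.2] false OR false = false
[1.1.1.1] false AND false = false
[1.1.1] NOT false = true
[1.1] NOT true = false
[1] NOT false = true
[2.1] true → true = true
[2.2.2.1] false AND true = false
[2.2.2] NOT false = true
[2.2] true AND true = true
[2.3.2] false → true (antecedent false ⇒ implication holds) = true
[2.3] false OR true = true
[2] true AND true AND true = true
[root] true → true = true
Overall: true → qualifies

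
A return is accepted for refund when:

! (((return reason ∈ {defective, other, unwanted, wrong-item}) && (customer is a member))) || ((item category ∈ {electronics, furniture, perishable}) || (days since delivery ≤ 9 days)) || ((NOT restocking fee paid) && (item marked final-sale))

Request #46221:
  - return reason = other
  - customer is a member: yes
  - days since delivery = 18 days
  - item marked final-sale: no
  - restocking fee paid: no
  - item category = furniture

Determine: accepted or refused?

Accepted

Atomic conditions:
  return reason ∈ {defective, other, unwanted, wrong-item}: other is in the set → true
  customer is a member: yes → true
  item category ∈ {electronics, furniture, perishable}: furniture is in the set → true
  days since delivery ≤ 9 days: 18 ≤ 9 is false
  NOT restocking fee paid: no → true
  item marked final-sale: no → false
Combine:
[1.1] true AND true = true
[1] NOT true = false
[2] true OR false = true
[3] true AND false = false
[root] false OR true OR false = true
Overall: true → accepted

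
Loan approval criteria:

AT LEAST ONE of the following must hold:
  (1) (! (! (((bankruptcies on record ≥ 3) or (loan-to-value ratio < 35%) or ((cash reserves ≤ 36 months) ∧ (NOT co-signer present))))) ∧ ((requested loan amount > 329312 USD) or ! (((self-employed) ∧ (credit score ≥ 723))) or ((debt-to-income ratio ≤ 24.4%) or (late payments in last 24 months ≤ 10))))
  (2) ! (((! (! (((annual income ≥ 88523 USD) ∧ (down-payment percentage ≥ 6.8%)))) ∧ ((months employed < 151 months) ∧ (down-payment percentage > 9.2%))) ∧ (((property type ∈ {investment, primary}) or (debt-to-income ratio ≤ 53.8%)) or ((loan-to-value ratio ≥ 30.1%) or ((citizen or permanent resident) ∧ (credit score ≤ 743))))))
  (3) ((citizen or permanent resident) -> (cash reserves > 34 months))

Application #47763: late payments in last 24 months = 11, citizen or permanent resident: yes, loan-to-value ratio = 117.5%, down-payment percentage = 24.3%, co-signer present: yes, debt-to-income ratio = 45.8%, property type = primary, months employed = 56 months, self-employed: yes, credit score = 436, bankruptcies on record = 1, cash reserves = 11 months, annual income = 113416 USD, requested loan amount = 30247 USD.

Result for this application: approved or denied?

Denied

Atomic conditions:
  bankruptcies on record ≥ 3: 1 ≥ 3 is false
  loan-to-value ratio < 35%: 117.5 < 35 is false
  cash reserves ≤ 36 months: 11 ≤ 36 is true
  NOT co-signer present: yes → false
  requested loan amount > 329312 USD: 30247 > 329312 is false
  self-employed: yes → true
  credit score ≥ 723: 436 ≥ 723 is false
  debt-to-income ratio ≤ 24.4%: 45.8 ≤ 24.4 is false
  late payments in last 24 months ≤ 10: 11 ≤ 10 is false
  annual income ≥ 88523 USD: 113416 ≥ 88523 is true
  down-payment percentage ≥ 6.8%: 24.3 ≥ 6.8 is true
  months employed < 151 months: 56 < 151 is true
  down-payment percentage > 9.2%: 24.3 > 9.2 is true
  property type ∈ {investment, primary}: primary is in the set → true
  debt-to-income ratio ≤ 53.8%: 45.8 ≤ 53.8 is true
  loan-to-value ratio ≥ 30.1%: 117.5 ≥ 30.1 is true
  citizen or permanent resident: yes → true
  credit score ≤ 743: 436 ≤ 743 is true
  cash reserves > 34 months: 11 > 34 is false
Combine:
[1.1.1.1.3] true AND false = false
[1.1.1.1] false OR false OR false = false
[1.1.1] NOT false = true
[1.1] NOT true = false
[1.2.2.1] true AND false = false
[1.2.2] NOT false = true
[1.2.3] false OR false = false
[1.2] false OR true OR false = true
[1] false AND true = false
[2.1.1.1.1.1] true AND true = true
[2.1.1.1.1] NOT true = false
[2.1.1.1] NOT false = true
[2.1.1.2] true AND true = true
[2.1.1] true AND true = true
[2.1.2.1] true OR true = true
[2.1.2.2.2] true AND true = true
[2.1.2.2] true OR true = true
[2.1.2] true OR true = true
[2.1] true AND true = true
[2] NOT true = false
[3] true → false = false
[root] false OR false OR false = false
Overall: false → denied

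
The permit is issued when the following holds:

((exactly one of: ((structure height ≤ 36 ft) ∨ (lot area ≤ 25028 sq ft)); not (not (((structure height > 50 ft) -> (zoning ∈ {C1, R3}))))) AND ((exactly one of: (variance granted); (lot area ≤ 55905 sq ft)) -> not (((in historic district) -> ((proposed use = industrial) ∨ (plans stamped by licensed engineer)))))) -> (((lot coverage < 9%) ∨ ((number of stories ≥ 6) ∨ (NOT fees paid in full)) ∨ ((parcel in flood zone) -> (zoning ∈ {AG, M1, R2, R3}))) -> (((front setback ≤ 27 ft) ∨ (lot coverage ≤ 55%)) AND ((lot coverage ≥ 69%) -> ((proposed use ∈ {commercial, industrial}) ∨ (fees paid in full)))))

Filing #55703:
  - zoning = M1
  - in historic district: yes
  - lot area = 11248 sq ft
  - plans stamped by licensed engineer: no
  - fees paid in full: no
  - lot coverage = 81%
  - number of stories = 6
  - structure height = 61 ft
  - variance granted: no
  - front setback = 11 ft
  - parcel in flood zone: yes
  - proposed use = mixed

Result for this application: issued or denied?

Denied

Atomic conditions:
  structure height ≤ 36 ft: 61 ≤ 36 is false
  lot area ≤ 25028 sq ft: 11248 ≤ 25028 is true
  structure height > 50 ft: 61 > 50 is true
  zoning ∈ {C1, R3}: M1 is not in the set → false
  variance granted: no → false
  lot area ≤ 55905 sq ft: 11248 ≤ 55905 is true
  in historic district: yes → true
  proposed use = industrial: mixed == industrial is false
  plans stamped by licensed engineer: no → false
  lot coverage < 9%: 81 < 9 is false
  number of stories ≥ 6: 6 ≥ 6 is true
  NOT fees paid in full: no → true
  parcel in flood zone: yes → true
  zoning ∈ {AG, M1, R2, R3}: M1 is in the set → true
  front setback ≤ 27 ft: 11 ≤ 27 is true
  lot coverage ≤ 55%: 81 ≤ 55 is false
  lot coverage ≥ 69%: 81 ≥ 69 is true
  proposed use ∈ {commercial, industrial}: mixed is not in the set → false
  fees paid in full: no → false
Combine:
[1.1.1] false OR true = true
[1.1.2.1.1] true → false = false
[1.1.2.1] NOT false = true
[1.1.2] NOT true = false
[1.1] exactly-one(true, false) = true
[1.2.1] exactly-one(false, true) = true
[1.2.2.1.2] false OR false = false
[1.2.2.1] true → false = false
[1.2.2] NOT false = true
[1.2] true → true = true
[1] true AND true = true
[2.1.2] true OR true = true
[2.1.3] true → true = true
[2.1] false OR true OR true = true
[2.2.1] true OR false = true
[2.2.2.2] false OR false = false
[2.2.2] true → false = false
[2.2] true AND false = false
[2] true → false = false
[root] true → false = false
Overall: false → denied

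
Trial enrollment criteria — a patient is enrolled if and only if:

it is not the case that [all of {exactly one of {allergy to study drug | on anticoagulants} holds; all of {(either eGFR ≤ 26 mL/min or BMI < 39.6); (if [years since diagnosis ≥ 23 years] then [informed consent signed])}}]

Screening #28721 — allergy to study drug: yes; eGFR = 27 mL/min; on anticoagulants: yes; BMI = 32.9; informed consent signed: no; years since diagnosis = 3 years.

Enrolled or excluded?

Enrolled

Atomic conditions:
  allergy to study drug: yes → true
  on anticoagulants: yes → true
  eGFR ≤ 26 mL/min: 27 ≤ 26 is false
  BMI < 39.6: 32.9 < 39.6 is true
  years since diagnosis ≥ 23 years: 3 ≥ 23 is false
  informed consent signed: no → false
Combine:
[1.1] exactly-one(true, true) = false
[1.2.1] false OR true = true
[1.2.2] false → false (antecedent false ⇒ implication holds) = true
[1.2] true AND true = true
[1] false AND true = false
[root] NOT false = true
Overall: true → enrolled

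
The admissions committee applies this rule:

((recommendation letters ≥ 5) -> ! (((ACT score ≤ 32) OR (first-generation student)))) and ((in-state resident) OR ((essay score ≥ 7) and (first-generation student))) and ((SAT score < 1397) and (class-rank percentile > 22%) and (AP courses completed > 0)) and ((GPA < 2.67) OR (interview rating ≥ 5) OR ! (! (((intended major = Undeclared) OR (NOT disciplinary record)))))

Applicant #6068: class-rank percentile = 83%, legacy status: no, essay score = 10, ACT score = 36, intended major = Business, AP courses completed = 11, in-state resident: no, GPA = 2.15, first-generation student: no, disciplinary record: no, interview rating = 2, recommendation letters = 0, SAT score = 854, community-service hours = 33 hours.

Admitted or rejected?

Rejected

Atomic conditions:
  recommendation letters ≥ 5: 0 ≥ 5 is false
  ACT score ≤ 32: 36 ≤ 32 is false
  first-generation student: no → false
  in-state resident: no → false
  essay score ≥ 7: 10 ≥ 7 is true
  SAT score < 1397: 854 < 1397 is true
  class-rank percentile > 22%: 83 > 22 is true
  AP courses completed > 0: 11 > 0 is true
  GPA < 2.67: 2.15 < 2.67 is true
  interview rating ≥ 5: 2 ≥ 5 is false
  intended major = Undeclared: Business == Undeclared is false
  NOT disciplinary record: no → true
Combine:
[1.2.1] false OR false = false
[1.2] NOT false = true
[1] false → true (antecedent false ⇒ implication holds) = true
[2.2] true AND false = false
[2] false OR false = false
[3] true AND true AND true = true
[4.3.1.1] false OR true = true
[4.3.1] NOT true = false
[4.3] NOT false = true
[4] true OR false OR true = true
[root] true AND false AND true AND true = false
Overall: false → rejected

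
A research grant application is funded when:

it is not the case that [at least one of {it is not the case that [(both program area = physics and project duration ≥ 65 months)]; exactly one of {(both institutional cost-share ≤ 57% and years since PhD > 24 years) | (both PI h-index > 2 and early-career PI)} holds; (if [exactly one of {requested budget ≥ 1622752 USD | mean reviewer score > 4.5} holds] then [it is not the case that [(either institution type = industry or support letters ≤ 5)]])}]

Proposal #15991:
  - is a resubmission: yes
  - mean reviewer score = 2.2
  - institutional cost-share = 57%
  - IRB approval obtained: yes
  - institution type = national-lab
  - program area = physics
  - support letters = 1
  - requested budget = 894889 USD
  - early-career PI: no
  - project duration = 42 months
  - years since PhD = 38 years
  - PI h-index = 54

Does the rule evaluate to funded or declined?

Atomic conditions:
  program area = physics: physics == physics is true
  project duration ≥ 65 months: 42 ≥ 65 is false
  institutional cost-share ≤ 57%: 57 ≤ 57 is true
  years since PhD > 24 years: 38 > 24 is true
  PI h-index > 2: 54 > 2 is true
  early-career PI: no → false
  requested budget ≥ 1622752 USD: 894889 ≥ 1622752 is false
  mean reviewer score > 4.5: 2.2 > 4.5 is false
  institution type = industry: national-lab == industry is false
  support letters ≤ 5: 1 ≤ 5 is true
Combine:
[1.1.1] true AND false = false
[1.1] NOT false = true
[1.2.1] true AND true = true
[1.2.2] true AND false = false
[1.2] exactly-one(true, false) = true
[1.3.1] exactly-one(false, false) = false
[1.3.2.1] false OR true = true
[1.3.2] NOT true = false
[1.3] false → false (antecedent false ⇒ implication holds) = true
[1] true OR true OR true = true
[root] NOT true = false
Overall: false → declined

Declined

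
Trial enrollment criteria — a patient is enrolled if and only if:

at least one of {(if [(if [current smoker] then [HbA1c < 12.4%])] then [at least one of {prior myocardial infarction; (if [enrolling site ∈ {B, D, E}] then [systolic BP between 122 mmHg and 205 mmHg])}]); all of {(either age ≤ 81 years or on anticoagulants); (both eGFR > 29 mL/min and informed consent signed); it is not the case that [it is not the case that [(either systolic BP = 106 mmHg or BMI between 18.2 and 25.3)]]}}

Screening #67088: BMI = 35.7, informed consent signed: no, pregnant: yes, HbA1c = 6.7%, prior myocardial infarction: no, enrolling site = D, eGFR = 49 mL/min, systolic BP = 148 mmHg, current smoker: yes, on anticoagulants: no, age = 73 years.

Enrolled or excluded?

Atomic conditions:
  current smoker: yes → true
  HbA1c < 12.4%: 6.7 < 12.4 is true
  prior myocardial infarction: no → false
  enrolling site ∈ {B, D, E}: D is in the set → true
  systolic BP between 122 mmHg and 205 mmHg: 148 in [122, 205] is true
  age ≤ 81 years: 73 ≤ 81 is true
  on anticoagulants: no → false
  eGFR > 29 mL/min: 49 > 29 is true
  informed consent signed: no → false
  systolic BP = 106 mmHg: 148 == 106 is false
  BMI between 18.2 and 25.3: 35.7 in [18.2, 25.3] is false
Combine:
[1.1] true → true = true
[1.2.2] true → true = true
[1.2] false OR true = true
[1] true → true = true
[2.1] true OR false = true
[2.2] true AND false = false
[2.3.1.1] false OR false = false
[2.3.1] NOT false = true
[2.3] NOT true = false
[2] true AND false AND false = false
[root] true OR false = true
Overall: true → enrolled

Enrolled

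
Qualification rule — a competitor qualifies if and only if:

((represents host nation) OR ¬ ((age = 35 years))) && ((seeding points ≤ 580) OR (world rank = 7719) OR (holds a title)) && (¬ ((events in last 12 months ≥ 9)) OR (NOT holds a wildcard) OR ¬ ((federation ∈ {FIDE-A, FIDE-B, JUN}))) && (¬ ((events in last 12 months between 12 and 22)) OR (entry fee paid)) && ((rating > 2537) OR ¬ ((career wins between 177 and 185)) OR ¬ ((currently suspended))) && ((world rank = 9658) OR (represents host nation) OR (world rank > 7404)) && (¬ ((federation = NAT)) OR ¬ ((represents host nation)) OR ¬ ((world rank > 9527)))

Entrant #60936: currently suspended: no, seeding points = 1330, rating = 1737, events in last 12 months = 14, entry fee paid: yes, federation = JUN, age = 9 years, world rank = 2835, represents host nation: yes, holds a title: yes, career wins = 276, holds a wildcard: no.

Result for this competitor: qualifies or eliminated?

Qualifies

Atomic conditions:
  represents host nation: yes → true
  age = 35 years: 9 == 35 is false
  seeding points ≤ 580: 1330 ≤ 580 is false
  world rank = 7719: 2835 == 7719 is false
  holds a title: yes → true
  events in last 12 months ≥ 9: 14 ≥ 9 is true
  NOT holds a wildcard: no → true
  federation ∈ {FIDE-A, FIDE-B, JUN}: JUN is in the set → true
  events in last 12 months between 12 and 22: 14 in [12, 22] is true
  entry fee paid: yes → true
  rating > 2537: 1737 > 2537 is false
  career wins between 177 and 185: 276 in [177, 185] is false
  currently suspended: no → false
  world rank = 9658: 2835 == 9658 is false
  world rank > 7404: 2835 > 7404 is false
  federation = NAT: JUN == NAT is false
  world rank > 9527: 2835 > 9527 is false
Combine:
[1.2] NOT false = true
[1] true OR true = true
[2] false OR false OR true = true
[3.1] NOT true = false
[3.3] NOT true = false
[3] false OR true OR false = true
[4.1] NOT true = false
[4] false OR true = true
[5.2] NOT false = true
[5.3] NOT false = true
[5] false OR true OR true = true
[6] false OR true OR false = true
[7.1] NOT false = true
[7.2] NOT true = false
[7.3] NOT false = true
[7] true OR false OR true = true
[root] true AND true AND true AND true AND true AND true AND true = true
Overall: true → qualifies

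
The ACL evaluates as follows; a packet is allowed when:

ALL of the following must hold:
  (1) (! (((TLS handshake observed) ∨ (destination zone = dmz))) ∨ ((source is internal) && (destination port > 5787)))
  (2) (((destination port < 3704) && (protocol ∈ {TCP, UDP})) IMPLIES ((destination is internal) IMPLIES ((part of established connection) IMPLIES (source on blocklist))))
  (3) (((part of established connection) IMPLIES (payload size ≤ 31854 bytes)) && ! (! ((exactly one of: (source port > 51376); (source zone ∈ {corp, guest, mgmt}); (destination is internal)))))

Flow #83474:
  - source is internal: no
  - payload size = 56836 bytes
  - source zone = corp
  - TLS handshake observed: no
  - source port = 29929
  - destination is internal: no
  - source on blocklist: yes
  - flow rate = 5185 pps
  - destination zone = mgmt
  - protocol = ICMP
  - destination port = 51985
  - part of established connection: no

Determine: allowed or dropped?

Atomic conditions:
  TLS handshake observed: no → false
  destination zone = dmz: mgmt == dmz is false
  source is internal: no → false
  destination port > 5787: 51985 > 5787 is true
  destination port < 3704: 51985 < 3704 is false
  protocol ∈ {TCP, UDP}: ICMP is not in the set → false
  destination is internal: no → false
  part of established connection: no → false
  source on blocklist: yes → true
  payload size ≤ 31854 bytes: 56836 ≤ 31854 is false
  source port > 51376: 29929 > 51376 is false
  source zone ∈ {corp, guest, mgmt}: corp is in the set → true
Combine:
[1.1.1] false OR false = false
[1.1] NOT false = true
[1.2] false AND true = false
[1] true OR false = true
[2.1] false AND false = false
[2.2.2] false → true (antecedent false ⇒ implication holds) = true
[2.2] false → true (antecedent false ⇒ implication holds) = true
[2] false → true (antecedent false ⇒ implication holds) = true
[3.1] false → false (antecedent false ⇒ implication holds) = true
[3.2.1.1] exactly-one(false, true, false) = true
[3.2.1] NOT true = false
[3.2] NOT false = true
[3] true AND true = true
[root] true AND true AND true = true
Overall: true → allowed

Allowed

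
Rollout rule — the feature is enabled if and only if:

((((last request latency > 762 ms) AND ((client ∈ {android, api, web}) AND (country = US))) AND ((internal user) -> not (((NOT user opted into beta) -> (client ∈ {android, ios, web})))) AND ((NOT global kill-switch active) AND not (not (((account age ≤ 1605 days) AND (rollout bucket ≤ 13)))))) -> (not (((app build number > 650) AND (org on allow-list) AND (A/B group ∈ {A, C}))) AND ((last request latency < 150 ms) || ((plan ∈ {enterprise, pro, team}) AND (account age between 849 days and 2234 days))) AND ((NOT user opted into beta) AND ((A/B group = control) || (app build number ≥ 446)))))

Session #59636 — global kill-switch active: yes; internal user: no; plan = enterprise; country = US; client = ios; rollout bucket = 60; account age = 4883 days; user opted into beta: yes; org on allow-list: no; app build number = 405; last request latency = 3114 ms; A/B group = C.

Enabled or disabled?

Atomic conditions:
  last request latency > 762 ms: 3114 > 762 is true
  client ∈ {android, api, web}: ios is not in the set → false
  country = US: US == US is true
  internal user: no → false
  NOT user opted into beta: yes → false
  client ∈ {android, ios, web}: ios is in the set → true
  NOT global kill-switch active: yes → false
  account age ≤ 1605 days: 4883 ≤ 1605 is false
  rollout bucket ≤ 13: 60 ≤ 13 is false
  app build number > 650: 405 > 650 is false
  org on allow-list: no → false
  A/B group ∈ {A, C}: C is in the set → true
  last request latency < 150 ms: 3114 < 150 is false
  plan ∈ {enterprise, pro, team}: enterprise is in the set → true
  account age between 849 days and 2234 days: 4883 in [849, 2234] is false
  A/B group = control: C == control is false
  app build number ≥ 446: 405 ≥ 446 is false
Combine:
[1.1.2] false AND true = false
[1.1] true AND false = false
[1.2.2.1] false → true (antecedent false ⇒ implication holds) = true
[1.2.2] NOT true = false
[1.2] false → false (antecedent false ⇒ implication holds) = true
[1.3.2.1.1] false AND false = false
[1.3.2.1] NOT false = true
[1.3.2] NOT true = false
[1.3] false AND false = false
[1] false AND true AND false = false
[2.1.1] false AND false AND true = false
[2.1] NOT false = true
[2.2.2] true AND false = false
[2.2] false OR false = false
[2.3.2] false OR false = false
[2.3] false AND false = false
[2] true AND false AND false = false
[root] false → false (antecedent false ⇒ implication holds) = true
Overall: true → enabled

Enabled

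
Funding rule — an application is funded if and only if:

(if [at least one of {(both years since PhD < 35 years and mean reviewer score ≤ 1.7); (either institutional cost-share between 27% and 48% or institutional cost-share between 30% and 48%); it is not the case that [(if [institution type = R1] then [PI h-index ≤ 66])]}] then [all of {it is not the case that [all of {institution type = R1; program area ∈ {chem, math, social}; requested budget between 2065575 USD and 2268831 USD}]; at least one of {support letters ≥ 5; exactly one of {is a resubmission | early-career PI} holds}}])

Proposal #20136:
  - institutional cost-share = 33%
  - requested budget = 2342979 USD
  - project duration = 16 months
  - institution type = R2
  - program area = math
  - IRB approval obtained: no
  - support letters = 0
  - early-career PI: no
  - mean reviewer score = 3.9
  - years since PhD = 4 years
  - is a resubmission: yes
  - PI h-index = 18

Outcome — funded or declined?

Funded

Atomic conditions:
  years since PhD < 35 years: 4 < 35 is true
  mean reviewer score ≤ 1.7: 3.9 ≤ 1.7 is false
  institutional cost-share between 27% and 48%: 33 in [27, 48] is true
  institutional cost-share between 30% and 48%: 33 in [30, 48] is true
  institution type = R1: R2 == R1 is false
  PI h-index ≤ 66: 18 ≤ 66 is true
  program area ∈ {chem, math, social}: math is in the set → true
  requested budget between 2065575 USD and 2268831 USD: 2342979 in [2065575, 2268831] is false
  support letters ≥ 5: 0 ≥ 5 is false
  is a resubmission: yes → true
  early-career PI: no → false
Combine:
[1.1] true AND false = false
[1.2] true OR true = true
[1.3.1] false → true (antecedent false ⇒ implication holds) = true
[1.3] NOT true = false
[1] false OR true OR false = true
[2.1.1] false AND true AND false = false
[2.1] NOT false = true
[2.2.2] exactly-one(true, false) = true
[2.2] false OR true = true
[2] true AND true = true
[root] true → true = true
Overall: true → funded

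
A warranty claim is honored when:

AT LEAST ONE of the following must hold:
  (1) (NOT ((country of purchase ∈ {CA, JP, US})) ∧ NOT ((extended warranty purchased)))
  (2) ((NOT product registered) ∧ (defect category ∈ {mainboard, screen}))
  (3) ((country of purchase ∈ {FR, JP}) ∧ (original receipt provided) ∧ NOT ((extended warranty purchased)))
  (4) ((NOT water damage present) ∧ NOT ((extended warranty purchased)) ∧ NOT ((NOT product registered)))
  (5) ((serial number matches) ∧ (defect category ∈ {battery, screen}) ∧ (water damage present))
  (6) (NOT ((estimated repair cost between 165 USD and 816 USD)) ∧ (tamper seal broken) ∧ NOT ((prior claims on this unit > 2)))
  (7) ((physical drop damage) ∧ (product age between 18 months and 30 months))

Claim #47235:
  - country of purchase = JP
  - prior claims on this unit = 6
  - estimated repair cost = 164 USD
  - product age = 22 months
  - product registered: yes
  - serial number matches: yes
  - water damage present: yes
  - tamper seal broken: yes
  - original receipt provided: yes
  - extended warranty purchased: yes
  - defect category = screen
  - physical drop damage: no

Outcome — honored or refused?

Honored

Atomic conditions:
  country of purchase ∈ {CA, JP, US}: JP is in the set → true
  extended warranty purchased: yes → true
  NOT product registered: yes → false
  defect category ∈ {mainboard, screen}: screen is in the set → true
  country of purchase ∈ {FR, JP}: JP is in the set → true
  original receipt provided: yes → true
  NOT water damage present: yes → false
  serial number matches: yes → true
  defect category ∈ {battery, screen}: screen is in the set → true
  water damage present: yes → true
  estimated repair cost between 165 USD and 816 USD: 164 in [165, 816] is false
  tamper seal broken: yes → true
  prior claims on this unit > 2: 6 > 2 is true
  physical drop damage: no → false
  product age between 18 months and 30 months: 22 in [18, 30] is true
Combine:
[1.1] NOT true = false
[1.2] NOT true = false
[1] false AND false = false
[2] false AND true = false
[3.3] NOT true = false
[3] true AND true AND false = false
[4.2] NOT true = false
[4.3] NOT false = true
[4] false AND false AND true = false
[5] true AND true AND true = true
[6.1] NOT false = true
[6.3] NOT true = false
[6] true AND true AND false = false
[7] false AND true = false
[root] false OR false OR false OR false OR true OR false OR false = true
Overall: true → honored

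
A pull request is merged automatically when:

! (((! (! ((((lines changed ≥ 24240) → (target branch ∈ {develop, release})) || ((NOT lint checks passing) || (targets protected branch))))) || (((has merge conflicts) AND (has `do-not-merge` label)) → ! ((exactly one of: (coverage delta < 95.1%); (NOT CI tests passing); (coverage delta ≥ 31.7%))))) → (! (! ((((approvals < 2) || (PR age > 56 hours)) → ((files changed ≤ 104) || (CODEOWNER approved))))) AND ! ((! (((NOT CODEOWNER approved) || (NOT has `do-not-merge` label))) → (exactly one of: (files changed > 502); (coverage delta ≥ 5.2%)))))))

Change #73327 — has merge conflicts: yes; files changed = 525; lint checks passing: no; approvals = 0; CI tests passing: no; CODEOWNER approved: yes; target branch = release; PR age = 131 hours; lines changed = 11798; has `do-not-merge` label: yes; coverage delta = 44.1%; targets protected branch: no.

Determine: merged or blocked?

Blocked

Atomic conditions:
  lines changed ≥ 24240: 11798 ≥ 24240 is false
  target branch ∈ {develop, release}: release is in the set → true
  NOT lint checks passing: no → true
  targets protected branch: no → false
  has merge conflicts: yes → true
  has `do-not-merge` label: yes → true
  coverage delta < 95.1%: 44.1 < 95.1 is true
  NOT CI tests passing: no → true
  coverage delta ≥ 31.7%: 44.1 ≥ 31.7 is true
  approvals < 2: 0 < 2 is true
  PR age > 56 hours: 131 > 56 is true
  files changed ≤ 104: 525 ≤ 104 is false
  CODEOWNER approved: yes → true
  NOT CODEOWNER approved: yes → false
  NOT has `do-not-merge` label: yes → false
  files changed > 502: 525 > 502 is true
  coverage delta ≥ 5.2%: 44.1 ≥ 5.2 is true
Combine:
[1.1.1.1.1.1] false → true (antecedent false ⇒ implication holds) = true
[1.1.1.1.1.2] true OR false = true
[1.1.1.1.1] true OR true = true
[1.1.1.1] NOT true = false
[1.1.1] NOT false = true
[1.1.2.1] true AND true = true
[1.1.2.2.1] exactly-one(true, true, true) = false
[1.1.2.2] NOT false = true
[1.1.2] true → true = true
[1.1] true OR true = true
[1.2.1.1.1.1] true OR true = true
[1.2.1.1.1.2] false OR true = true
[1.2.1.1.1] true → true = true
[1.2.1.1] NOT true = false
[1.2.1] NOT false = true
[1.2.2.1.1.1] false OR false = false
[1.2.2.1.1] NOT false = true
[1.2.2.1.2] exactly-one(true, true) = false
[1.2.2.1] true → false = false
[1.2.2] NOT false = true
[1.2] true AND true = true
[1] true → true = true
[root] NOT true = false
Overall: false → blocked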